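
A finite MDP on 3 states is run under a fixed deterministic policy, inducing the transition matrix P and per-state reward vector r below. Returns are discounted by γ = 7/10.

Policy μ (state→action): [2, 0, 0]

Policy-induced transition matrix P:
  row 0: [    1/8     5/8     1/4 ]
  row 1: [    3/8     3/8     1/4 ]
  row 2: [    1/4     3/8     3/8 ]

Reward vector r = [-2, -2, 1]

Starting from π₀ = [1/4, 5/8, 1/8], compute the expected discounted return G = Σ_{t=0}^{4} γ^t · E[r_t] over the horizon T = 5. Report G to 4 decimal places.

G = -3.6976

t=0: π = [0.2500, 0.6250, 0.1250], E[r] = -1.6250, γ^t·E[r] = -1.625000, running G = -1.625000
t=1: π = [0.2969, 0.4375, 0.2656], E[r] = -1.2031, γ^t·E[r] = -0.842188, running G = -2.467188
t=2: π = [0.2676, 0.4492, 0.2832], E[r] = -1.1504, γ^t·E[r] = -0.563691, running G = -3.030879
t=3: π = [0.2727, 0.4419, 0.2854], E[r] = -1.1438, γ^t·E[r] = -0.392323, running G = -3.423202
t=4: π = [0.2711, 0.4432, 0.2857], E[r] = -1.1430, γ^t·E[r] = -0.274428, running G = -3.697630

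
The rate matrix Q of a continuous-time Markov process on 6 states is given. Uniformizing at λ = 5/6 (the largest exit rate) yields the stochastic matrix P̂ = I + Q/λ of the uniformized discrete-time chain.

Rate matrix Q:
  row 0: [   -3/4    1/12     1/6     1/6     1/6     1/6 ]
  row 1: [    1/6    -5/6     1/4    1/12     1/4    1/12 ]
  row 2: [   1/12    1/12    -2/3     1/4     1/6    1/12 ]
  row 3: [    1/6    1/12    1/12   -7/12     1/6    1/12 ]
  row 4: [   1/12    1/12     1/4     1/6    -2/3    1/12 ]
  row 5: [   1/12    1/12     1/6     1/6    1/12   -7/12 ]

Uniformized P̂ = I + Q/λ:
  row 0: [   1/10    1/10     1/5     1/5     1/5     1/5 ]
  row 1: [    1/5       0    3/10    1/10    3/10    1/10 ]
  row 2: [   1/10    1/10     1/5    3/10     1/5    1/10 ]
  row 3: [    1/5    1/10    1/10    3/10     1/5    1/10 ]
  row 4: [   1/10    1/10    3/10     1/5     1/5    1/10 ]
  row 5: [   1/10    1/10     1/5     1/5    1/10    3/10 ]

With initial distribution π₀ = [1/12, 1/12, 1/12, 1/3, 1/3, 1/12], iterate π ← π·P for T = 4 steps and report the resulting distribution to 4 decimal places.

π = [0.1326, 0.0909, 0.2051, 0.2349, 0.1950, 0.1415]

t=0: π = [0.0833, 0.0833, 0.0833, 0.3333, 0.3333, 0.0833]
t=1: π = [0.1417, 0.0917, 0.2083, 0.2333, 0.2000, 0.1250]
t=2: π = [0.1325, 0.0908, 0.2058, 0.2350, 0.1967, 0.1392]
t=3: π = [0.1326, 0.0909, 0.2053, 0.2350, 0.1952, 0.1411]
t=4: π = [0.1326, 0.0909, 0.2051, 0.2349, 0.1950, 0.1415]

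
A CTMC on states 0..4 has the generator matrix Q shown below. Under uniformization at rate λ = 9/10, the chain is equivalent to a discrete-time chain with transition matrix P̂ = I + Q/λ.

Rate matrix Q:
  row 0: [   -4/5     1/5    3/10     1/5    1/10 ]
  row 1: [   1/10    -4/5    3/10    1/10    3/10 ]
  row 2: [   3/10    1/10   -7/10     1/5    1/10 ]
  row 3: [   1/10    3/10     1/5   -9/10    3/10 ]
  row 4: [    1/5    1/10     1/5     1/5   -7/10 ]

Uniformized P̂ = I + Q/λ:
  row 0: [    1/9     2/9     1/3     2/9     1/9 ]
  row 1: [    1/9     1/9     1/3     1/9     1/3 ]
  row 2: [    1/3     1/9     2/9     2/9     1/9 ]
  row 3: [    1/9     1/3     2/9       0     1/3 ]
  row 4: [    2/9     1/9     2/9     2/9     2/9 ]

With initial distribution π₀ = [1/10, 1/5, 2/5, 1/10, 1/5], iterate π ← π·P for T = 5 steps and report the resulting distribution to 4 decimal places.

t=0: π = [0.1000, 0.2000, 0.4000, 0.1000, 0.2000]
t=1: π = [0.2222, 0.1444, 0.2556, 0.1778, 0.2000]
t=2: π = [0.1901, 0.1753, 0.2630, 0.1667, 0.2049]
t=3: π = [0.1923, 0.1693, 0.2628, 0.1657, 0.2099]
t=4: π = [0.1928, 0.1693, 0.2624, 0.1666, 0.2089]
t=5: π = [0.1926, 0.1696, 0.2625, 0.1664, 0.2090]

π = [0.1926, 0.1696, 0.2625, 0.1664, 0.2090]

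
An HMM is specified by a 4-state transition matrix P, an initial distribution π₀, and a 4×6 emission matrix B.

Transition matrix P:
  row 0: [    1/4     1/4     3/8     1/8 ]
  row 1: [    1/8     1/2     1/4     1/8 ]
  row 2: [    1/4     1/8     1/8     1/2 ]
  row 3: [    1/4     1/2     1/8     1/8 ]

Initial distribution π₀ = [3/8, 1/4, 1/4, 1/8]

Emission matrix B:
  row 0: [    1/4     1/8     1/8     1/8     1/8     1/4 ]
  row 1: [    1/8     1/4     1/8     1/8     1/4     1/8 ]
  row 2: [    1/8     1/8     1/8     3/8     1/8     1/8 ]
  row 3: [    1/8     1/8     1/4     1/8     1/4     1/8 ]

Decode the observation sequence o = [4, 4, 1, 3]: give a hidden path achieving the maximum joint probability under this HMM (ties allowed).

t=0: δ = [4.688e-02, 6.250e-02, 3.125e-02, 3.125e-02]  (obs o_0=4)
t=1: δ = [1.465e-03, 7.812e-03, 2.197e-03, 3.906e-03]  ψ = [0, 1, 0, 2]  (obs o_1=4)
t=2: δ = [1.221e-04, 9.766e-04, 2.441e-04, 1.373e-04]  ψ = [1, 1, 1, 2]  (obs o_2=1)
t=3: δ = [1.526e-05, 6.104e-05, 9.155e-05, 1.526e-05]  ψ = [1, 1, 1, 1]  (obs o_3=3)
backtrack: best end state = 2; path = [1, 1, 1, 2]

path = [1, 1, 1, 2]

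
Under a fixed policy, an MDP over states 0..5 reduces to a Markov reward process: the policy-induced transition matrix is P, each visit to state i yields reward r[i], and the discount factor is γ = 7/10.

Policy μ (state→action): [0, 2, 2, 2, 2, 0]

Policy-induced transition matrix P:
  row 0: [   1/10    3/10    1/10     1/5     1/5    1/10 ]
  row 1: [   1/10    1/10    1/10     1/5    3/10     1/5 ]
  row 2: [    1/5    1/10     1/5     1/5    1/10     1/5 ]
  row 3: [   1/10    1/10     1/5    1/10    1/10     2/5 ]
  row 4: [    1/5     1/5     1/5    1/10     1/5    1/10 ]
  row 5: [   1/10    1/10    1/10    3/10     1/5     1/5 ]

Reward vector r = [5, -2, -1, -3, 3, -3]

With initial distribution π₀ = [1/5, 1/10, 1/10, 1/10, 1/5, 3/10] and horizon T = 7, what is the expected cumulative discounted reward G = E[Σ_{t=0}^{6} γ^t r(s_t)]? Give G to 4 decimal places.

G = -0.7051

t=0: π = [0.2000, 0.1000, 0.1000, 0.1000, 0.2000, 0.3000], E[r] = 0.1000, γ^t·E[r] = 0.100000, running G = 0.100000
t=1: π = [0.1300, 0.1600, 0.1400, 0.2000, 0.1900, 0.1800], E[r] = -0.3800, γ^t·E[r] = -0.266000, running G = -0.166000
t=2: π = [0.1330, 0.1450, 0.1530, 0.1790, 0.1820, 0.2080], E[r] = -0.3930, γ^t·E[r] = -0.192570, running G = -0.358570
t=3: π = [0.1335, 0.1448, 0.1514, 0.1847, 0.1813, 0.2043], E[r] = -0.3966, γ^t·E[r] = -0.136034, running G = -0.494604
t=4: π = [0.1333, 0.1448, 0.1517, 0.1838, 0.1809, 0.2055], E[r] = -0.4003, γ^t·E[r] = -0.096114, running G = -0.590718
t=5: π = [0.1333, 0.1447, 0.1516, 0.1841, 0.1809, 0.2054], E[r] = -0.4003, γ^t·E[r] = -0.067283, running G = -0.658001
t=6: π = [0.1333, 0.1447, 0.1517, 0.1840, 0.1809, 0.2054], E[r] = -0.4005, γ^t·E[r] = -0.047113, running G = -0.705115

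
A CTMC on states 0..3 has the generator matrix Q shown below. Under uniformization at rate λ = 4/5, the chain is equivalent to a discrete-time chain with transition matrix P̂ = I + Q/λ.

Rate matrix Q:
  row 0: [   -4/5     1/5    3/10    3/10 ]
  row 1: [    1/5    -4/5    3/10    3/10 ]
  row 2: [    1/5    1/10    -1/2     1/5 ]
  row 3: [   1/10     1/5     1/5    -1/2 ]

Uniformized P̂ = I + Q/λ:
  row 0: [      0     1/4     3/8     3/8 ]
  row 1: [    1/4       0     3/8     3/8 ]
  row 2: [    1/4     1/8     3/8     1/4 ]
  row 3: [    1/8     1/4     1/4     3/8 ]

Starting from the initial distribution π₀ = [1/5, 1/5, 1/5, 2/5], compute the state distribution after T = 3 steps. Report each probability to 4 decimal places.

π = [0.1660, 0.1672, 0.3332, 0.3336]

t=0: π = [0.2000, 0.2000, 0.2000, 0.4000]
t=1: π = [0.1500, 0.1750, 0.3250, 0.3500]
t=2: π = [0.1688, 0.1656, 0.3313, 0.3344]
t=3: π = [0.1660, 0.1672, 0.3332, 0.3336]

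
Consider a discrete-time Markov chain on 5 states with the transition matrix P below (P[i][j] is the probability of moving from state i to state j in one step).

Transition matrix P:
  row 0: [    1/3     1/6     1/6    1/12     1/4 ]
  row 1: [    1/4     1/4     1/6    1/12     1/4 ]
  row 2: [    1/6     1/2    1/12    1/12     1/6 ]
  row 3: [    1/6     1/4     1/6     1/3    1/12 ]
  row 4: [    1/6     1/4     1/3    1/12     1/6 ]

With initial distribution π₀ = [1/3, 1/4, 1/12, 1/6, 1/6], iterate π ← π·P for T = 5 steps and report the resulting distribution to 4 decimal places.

π = [0.2277, 0.2772, 0.1845, 0.1112, 0.1995]

t=0: π = [0.3333, 0.2500, 0.0833, 0.1667, 0.1667]
t=1: π = [0.2431, 0.2431, 0.1875, 0.1250, 0.2014]
t=2: π = [0.2274, 0.2766, 0.1846, 0.1146, 0.1968]
t=3: π = [0.2276, 0.2772, 0.1841, 0.1120, 0.1991]
t=4: π = [0.2277, 0.2771, 0.1845, 0.1113, 0.1994]
t=5: π = [0.2277, 0.2772, 0.1845, 0.1112, 0.1995]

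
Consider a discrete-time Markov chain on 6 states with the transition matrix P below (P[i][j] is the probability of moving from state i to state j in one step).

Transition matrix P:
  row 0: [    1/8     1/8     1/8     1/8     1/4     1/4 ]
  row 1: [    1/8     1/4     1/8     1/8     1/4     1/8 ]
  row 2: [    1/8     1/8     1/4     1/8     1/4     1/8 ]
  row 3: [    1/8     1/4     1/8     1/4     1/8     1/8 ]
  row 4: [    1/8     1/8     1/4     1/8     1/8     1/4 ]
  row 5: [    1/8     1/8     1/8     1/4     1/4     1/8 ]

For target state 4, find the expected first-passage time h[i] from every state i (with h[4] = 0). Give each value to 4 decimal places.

h = [4.3645, 4.3548, 4.3548, 4.9769, 0.0000, 4.4326]

First-step conditioning: h[4] = 0; for i ≠ 4, h[i] = 1 + Σ_k P[i][k]·h[k].
  h[0] = 1 + 1/8·h[0] + 1/8·h[1] + 1/8·h[2] + 1/8·h[3] + 1/4·h[5]
  h[1] = 1 + 1/8·h[0] + 1/4·h[1] + 1/8·h[2] + 1/8·h[3] + 1/8·h[5]
  h[2] = 1 + 1/8·h[0] + 1/8·h[1] + 1/4·h[2] + 1/8·h[3] + 1/8·h[5]
  h[3] = 1 + 1/8·h[0] + 1/4·h[1] + 1/8·h[2] + 1/4·h[3] + 1/8·h[5]
  h[5] = 1 + 1/8·h[0] + 1/8·h[1] + 1/8·h[2] + 1/4·h[3] + 1/8·h[5]
Solving the 5×5 linear system over states ≠ 4 gives exactly h = [3592/823, 3584/823, 3584/823, 4096/823, 0, 3648/823] (h[4] = 0 is the target).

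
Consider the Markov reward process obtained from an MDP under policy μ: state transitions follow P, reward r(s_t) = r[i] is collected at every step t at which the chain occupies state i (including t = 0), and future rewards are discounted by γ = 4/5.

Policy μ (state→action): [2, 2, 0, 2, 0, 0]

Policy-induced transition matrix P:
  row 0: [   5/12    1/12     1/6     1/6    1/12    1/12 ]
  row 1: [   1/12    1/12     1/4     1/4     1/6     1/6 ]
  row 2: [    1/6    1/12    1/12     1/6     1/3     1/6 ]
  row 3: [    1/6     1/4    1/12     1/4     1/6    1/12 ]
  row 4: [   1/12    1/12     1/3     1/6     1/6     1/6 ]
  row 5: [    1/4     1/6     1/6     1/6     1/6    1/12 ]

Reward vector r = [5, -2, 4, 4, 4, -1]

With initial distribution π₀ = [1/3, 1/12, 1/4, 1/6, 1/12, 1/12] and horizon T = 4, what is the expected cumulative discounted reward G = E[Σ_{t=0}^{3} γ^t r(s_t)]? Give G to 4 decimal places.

G = 9.0565

t=0: π = [0.3333, 0.0833, 0.2500, 0.1667, 0.0833, 0.0833], E[r] = 3.4167, γ^t·E[r] = 3.416667, running G = 3.416667
t=1: π = [0.2431, 0.1181, 0.1528, 0.1875, 0.1806, 0.1181], E[r] = 2.9444, γ^t·E[r] = 2.355556, running G = 5.772222
t=2: π = [0.2124, 0.1244, 0.1782, 0.1921, 0.1719, 0.1209], E[r] = 2.8611, γ^t·E[r] = 1.831111, running G = 7.603333
t=3: π = [0.2052, 0.1254, 0.1748, 0.1930, 0.1787, 0.1229], E[r] = 2.8382, γ^t·E[r] = 1.453136, running G = 9.056469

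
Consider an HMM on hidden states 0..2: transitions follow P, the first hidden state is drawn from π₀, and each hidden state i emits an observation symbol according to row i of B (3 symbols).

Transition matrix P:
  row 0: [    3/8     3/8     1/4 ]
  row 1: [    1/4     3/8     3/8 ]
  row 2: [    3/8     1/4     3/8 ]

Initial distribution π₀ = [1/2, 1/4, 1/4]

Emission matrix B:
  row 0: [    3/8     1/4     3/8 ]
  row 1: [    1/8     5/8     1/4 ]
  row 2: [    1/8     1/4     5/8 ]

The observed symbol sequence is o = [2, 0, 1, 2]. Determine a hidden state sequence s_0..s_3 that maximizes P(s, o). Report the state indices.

t=0: δ = [1.875e-01, 6.250e-02, 1.562e-01]  (obs o_0=2)
t=1: δ = [2.637e-02, 8.789e-03, 7.324e-03]  ψ = [0, 0, 2]  (obs o_1=0)
t=2: δ = [2.472e-03, 6.180e-03, 1.648e-03]  ψ = [0, 0, 0]  (obs o_2=1)
t=3: δ = [5.794e-04, 5.794e-04, 1.448e-03]  ψ = [1, 1, 1]  (obs o_3=2)
backtrack: best end state = 2; path = [0, 0, 1, 2]

path = [0, 0, 1, 2]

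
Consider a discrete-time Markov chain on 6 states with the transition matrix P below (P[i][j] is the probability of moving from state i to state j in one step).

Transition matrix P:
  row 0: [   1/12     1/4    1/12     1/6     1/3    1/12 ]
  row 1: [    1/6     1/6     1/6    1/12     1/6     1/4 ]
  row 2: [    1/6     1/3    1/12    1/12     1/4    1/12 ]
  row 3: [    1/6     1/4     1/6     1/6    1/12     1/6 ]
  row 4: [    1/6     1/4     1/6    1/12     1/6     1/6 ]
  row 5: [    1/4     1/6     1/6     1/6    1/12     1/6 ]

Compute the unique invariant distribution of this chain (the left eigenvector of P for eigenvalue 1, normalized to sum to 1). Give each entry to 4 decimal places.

π = [0.1662, 0.2293, 0.1411, 0.1206, 0.1827, 0.1602]

Balance equations π_j = Σ_i π_i·P[i][j]:
  π_0 = 1/12·π_0 + 1/6·π_1 + 1/6·π_2 + 1/6·π_3 + 1/6·π_4 + 1/4·π_5
  π_1 = 1/4·π_0 + 1/6·π_1 + 1/3·π_2 + 1/4·π_3 + 1/4·π_4 + 1/6·π_5
  π_2 = 1/12·π_0 + 1/6·π_1 + 1/12·π_2 + 1/6·π_3 + 1/6·π_4 + 1/6·π_5
  π_3 = 1/6·π_0 + 1/12·π_1 + 1/12·π_2 + 1/6·π_3 + 1/12·π_4 + 1/6·π_5
  π_4 = 1/3·π_0 + 1/6·π_1 + 1/4·π_2 + 1/12·π_3 + 1/6·π_4 + 1/12·π_5
  normalize: π_0 + π_1 + π_2 + π_3 + π_4 + π_5 = 1
Solving the linear system gives exactly π = [887/5338, 36/157, 753/5338, 3540/29359, 10729/58718, 855/5338].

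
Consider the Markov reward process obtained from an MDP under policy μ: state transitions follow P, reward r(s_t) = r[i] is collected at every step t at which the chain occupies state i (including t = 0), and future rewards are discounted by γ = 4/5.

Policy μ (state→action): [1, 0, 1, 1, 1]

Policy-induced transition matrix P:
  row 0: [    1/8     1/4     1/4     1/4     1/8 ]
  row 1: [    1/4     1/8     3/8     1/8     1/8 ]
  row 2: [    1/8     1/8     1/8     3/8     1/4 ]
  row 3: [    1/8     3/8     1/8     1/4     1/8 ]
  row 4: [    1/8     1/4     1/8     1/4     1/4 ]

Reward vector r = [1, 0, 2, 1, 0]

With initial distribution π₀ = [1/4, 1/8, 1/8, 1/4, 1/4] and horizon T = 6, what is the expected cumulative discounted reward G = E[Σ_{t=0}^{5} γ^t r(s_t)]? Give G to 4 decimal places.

t=0: π = [0.2500, 0.1250, 0.1250, 0.2500, 0.2500], E[r] = 0.7500, γ^t·E[r] = 0.750000, running G = 0.750000
t=1: π = [0.1406, 0.2500, 0.1875, 0.2500, 0.1719], E[r] = 0.7656, γ^t·E[r] = 0.612500, running G = 1.362500
t=2: π = [0.1563, 0.2266, 0.2051, 0.2422, 0.1699], E[r] = 0.8086, γ^t·E[r] = 0.517500, running G = 1.880000
t=3: π = [0.1533, 0.2263, 0.2012, 0.2473, 0.1719], E[r] = 0.8030, γ^t·E[r] = 0.411125, running G = 2.291125
t=4: π = [0.1533, 0.2275, 0.2007, 0.2469, 0.1716], E[r] = 0.8016, γ^t·E[r] = 0.328350, running G = 2.619475
t=5: π = [0.1534, 0.2273, 0.2010, 0.2467, 0.1715], E[r] = 0.8022, γ^t·E[r] = 0.262850, running G = 2.882325

G = 2.8823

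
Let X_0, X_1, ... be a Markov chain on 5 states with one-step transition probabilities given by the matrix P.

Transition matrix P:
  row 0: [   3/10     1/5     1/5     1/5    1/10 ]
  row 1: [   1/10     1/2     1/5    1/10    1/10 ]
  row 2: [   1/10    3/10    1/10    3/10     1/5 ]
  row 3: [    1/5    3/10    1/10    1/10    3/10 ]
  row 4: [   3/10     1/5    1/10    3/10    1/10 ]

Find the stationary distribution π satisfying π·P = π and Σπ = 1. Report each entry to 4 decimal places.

Balance equations π_j = Σ_i π_i·P[i][j]:
  π_0 = 3/10·π_0 + 1/10·π_1 + 1/10·π_2 + 1/5·π_3 + 3/10·π_4
  π_1 = 1/5·π_0 + 1/2·π_1 + 3/10·π_2 + 3/10·π_3 + 1/5·π_4
  π_2 = 1/5·π_0 + 1/5·π_1 + 1/10·π_2 + 1/10·π_3 + 1/10·π_4
  π_3 = 1/5·π_0 + 1/10·π_1 + 3/10·π_2 + 1/10·π_3 + 3/10·π_4
  normalize: π_0 + π_1 + π_2 + π_3 + π_4 = 1
Solving the linear system gives exactly π = [1589/8583, 2858/8583, 1303/8583, 1537/8583, 432/2861].

π = [0.1851, 0.3330, 0.1518, 0.1791, 0.1510]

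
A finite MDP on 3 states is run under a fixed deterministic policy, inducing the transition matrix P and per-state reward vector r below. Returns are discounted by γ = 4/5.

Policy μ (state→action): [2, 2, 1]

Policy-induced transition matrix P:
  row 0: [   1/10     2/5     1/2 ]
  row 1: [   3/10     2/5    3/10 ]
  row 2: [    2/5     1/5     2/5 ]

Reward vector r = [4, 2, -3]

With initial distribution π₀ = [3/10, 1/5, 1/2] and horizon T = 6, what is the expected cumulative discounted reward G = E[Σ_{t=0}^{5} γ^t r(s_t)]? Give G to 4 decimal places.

t=0: π = [0.3000, 0.2000, 0.5000], E[r] = 0.1000, γ^t·E[r] = 0.100000, running G = 0.100000
t=1: π = [0.2900, 0.3000, 0.4100], E[r] = 0.5300, γ^t·E[r] = 0.424000, running G = 0.524000
t=2: π = [0.2830, 0.3180, 0.3990], E[r] = 0.5710, γ^t·E[r] = 0.365440, running G = 0.889440
t=3: π = [0.2833, 0.3202, 0.3965], E[r] = 0.5841, γ^t·E[r] = 0.299059, running G = 1.188499
t=4: π = [0.2830, 0.3207, 0.3963], E[r] = 0.5844, γ^t·E[r] = 0.239383, running G = 1.427882
t=5: π = [0.2830, 0.3207, 0.3962], E[r] = 0.5849, γ^t·E[r] = 0.191667, running G = 1.619549

G = 1.6195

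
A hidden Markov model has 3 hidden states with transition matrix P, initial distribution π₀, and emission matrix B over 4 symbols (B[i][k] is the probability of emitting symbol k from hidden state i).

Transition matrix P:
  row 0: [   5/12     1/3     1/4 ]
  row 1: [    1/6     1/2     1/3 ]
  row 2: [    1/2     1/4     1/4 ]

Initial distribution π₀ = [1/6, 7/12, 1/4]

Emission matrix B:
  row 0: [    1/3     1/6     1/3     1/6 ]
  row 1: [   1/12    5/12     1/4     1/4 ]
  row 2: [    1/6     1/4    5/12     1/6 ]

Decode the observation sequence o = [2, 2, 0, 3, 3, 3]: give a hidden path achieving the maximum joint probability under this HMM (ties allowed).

path = [1, 2, 0, 1, 1, 1]

t=0: δ = [5.556e-02, 1.458e-01, 1.042e-01]  (obs o_0=2)
t=1: δ = [1.736e-02, 1.823e-02, 2.025e-02]  ψ = [2, 1, 1]  (obs o_1=2)
t=2: δ = [3.376e-03, 7.595e-04, 1.013e-03]  ψ = [2, 1, 1]  (obs o_2=0)
t=3: δ = [2.344e-04, 2.813e-04, 1.407e-04]  ψ = [0, 0, 0]  (obs o_3=3)
t=4: δ = [1.628e-05, 3.516e-05, 1.563e-05]  ψ = [0, 1, 1]  (obs o_4=3)
t=5: δ = [1.302e-06, 4.396e-06, 1.954e-06]  ψ = [2, 1, 1]  (obs o_5=3)
backtrack: best end state = 1; path = [1, 2, 0, 1, 1, 1]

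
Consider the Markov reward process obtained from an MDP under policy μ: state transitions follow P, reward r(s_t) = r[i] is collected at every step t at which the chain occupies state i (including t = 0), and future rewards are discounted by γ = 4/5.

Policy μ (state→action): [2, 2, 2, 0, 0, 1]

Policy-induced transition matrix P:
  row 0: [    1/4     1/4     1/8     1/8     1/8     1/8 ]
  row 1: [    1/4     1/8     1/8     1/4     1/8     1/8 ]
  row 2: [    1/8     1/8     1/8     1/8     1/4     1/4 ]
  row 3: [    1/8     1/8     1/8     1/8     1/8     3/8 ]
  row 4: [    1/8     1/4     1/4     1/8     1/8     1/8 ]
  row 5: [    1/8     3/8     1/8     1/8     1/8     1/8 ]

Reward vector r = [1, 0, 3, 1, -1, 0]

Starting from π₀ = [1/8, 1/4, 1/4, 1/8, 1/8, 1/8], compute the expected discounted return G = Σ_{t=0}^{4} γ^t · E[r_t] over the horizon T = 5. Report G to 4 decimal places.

t=0: π = [0.1250, 0.2500, 0.2500, 0.1250, 0.1250, 0.1250], E[r] = 0.8750, γ^t·E[r] = 0.875000, running G = 0.875000
t=1: π = [0.1719, 0.1875, 0.1406, 0.1563, 0.1563, 0.1875], E[r] = 0.5938, γ^t·E[r] = 0.475000, running G = 1.350000
t=2: π = [0.1699, 0.2129, 0.1445, 0.1484, 0.1426, 0.1816], E[r] = 0.6094, γ^t·E[r] = 0.390000, running G = 1.740000
t=3: π = [0.1729, 0.2095, 0.1428, 0.1516, 0.1431, 0.1802], E[r] = 0.6099, γ^t·E[r] = 0.312250, running G = 2.052250
t=4: π = [0.1728, 0.2095, 0.1429, 0.1512, 0.1429, 0.1808], E[r] = 0.6098, γ^t·E[r] = 0.249763, running G = 2.302013

G = 2.3020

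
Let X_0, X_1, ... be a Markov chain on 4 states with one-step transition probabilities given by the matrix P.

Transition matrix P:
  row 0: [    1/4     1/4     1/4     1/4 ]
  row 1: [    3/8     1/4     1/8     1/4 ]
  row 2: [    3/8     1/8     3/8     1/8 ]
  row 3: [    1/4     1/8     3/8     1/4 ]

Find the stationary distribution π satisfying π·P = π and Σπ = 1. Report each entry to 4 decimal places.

Balance equations π_j = Σ_i π_i·P[i][j]:
  π_0 = 1/4·π_0 + 3/8·π_1 + 3/8·π_2 + 1/4·π_3
  π_1 = 1/4·π_0 + 1/4·π_1 + 1/8·π_2 + 1/8·π_3
  π_2 = 1/4·π_0 + 1/8·π_1 + 3/8·π_2 + 3/8·π_3
  normalize: π_0 + π_1 + π_2 + π_3 = 1
Solving the linear system gives exactly π = [139/449, 84/449, 130/449, 96/449].

π = [0.3096, 0.1871, 0.2895, 0.2138]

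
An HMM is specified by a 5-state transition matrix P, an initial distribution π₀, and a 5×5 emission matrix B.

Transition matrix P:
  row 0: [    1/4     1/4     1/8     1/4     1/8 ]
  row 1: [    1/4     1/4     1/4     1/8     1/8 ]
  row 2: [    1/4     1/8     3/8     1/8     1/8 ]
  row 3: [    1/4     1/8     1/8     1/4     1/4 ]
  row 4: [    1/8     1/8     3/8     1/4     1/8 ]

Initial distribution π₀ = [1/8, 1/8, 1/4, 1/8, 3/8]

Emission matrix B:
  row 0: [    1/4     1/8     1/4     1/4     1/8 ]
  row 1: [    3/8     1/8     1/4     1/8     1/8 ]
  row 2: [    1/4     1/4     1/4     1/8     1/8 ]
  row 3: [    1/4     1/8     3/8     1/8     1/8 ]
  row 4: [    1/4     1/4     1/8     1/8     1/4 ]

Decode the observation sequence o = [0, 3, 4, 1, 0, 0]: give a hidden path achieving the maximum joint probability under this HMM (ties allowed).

t=0: δ = [3.125e-02, 4.688e-02, 6.250e-02, 3.125e-02, 9.375e-02]  (obs o_0=0)
t=1: δ = [3.906e-03, 1.465e-03, 4.395e-03, 2.930e-03, 1.465e-03]  ψ = [2, 1, 4, 4, 4]  (obs o_1=3)
t=2: δ = [1.373e-04, 1.221e-04, 2.060e-04, 1.221e-04, 1.831e-04]  ψ = [2, 0, 2, 0, 3]  (obs o_2=4)
t=3: δ = [6.437e-06, 4.292e-06, 1.931e-05, 5.722e-06, 7.629e-06]  ψ = [2, 0, 2, 4, 3]  (obs o_3=1)
t=4: δ = [1.207e-06, 9.052e-07, 1.810e-06, 6.035e-07, 6.035e-07]  ψ = [2, 2, 2, 2, 2]  (obs o_4=0)
t=5: δ = [1.132e-07, 1.132e-07, 1.697e-07, 7.544e-08, 5.658e-08]  ψ = [2, 0, 2, 0, 2]  (obs o_5=0)
backtrack: best end state = 2; path = [4, 2, 2, 2, 2, 2]

path = [4, 2, 2, 2, 2, 2]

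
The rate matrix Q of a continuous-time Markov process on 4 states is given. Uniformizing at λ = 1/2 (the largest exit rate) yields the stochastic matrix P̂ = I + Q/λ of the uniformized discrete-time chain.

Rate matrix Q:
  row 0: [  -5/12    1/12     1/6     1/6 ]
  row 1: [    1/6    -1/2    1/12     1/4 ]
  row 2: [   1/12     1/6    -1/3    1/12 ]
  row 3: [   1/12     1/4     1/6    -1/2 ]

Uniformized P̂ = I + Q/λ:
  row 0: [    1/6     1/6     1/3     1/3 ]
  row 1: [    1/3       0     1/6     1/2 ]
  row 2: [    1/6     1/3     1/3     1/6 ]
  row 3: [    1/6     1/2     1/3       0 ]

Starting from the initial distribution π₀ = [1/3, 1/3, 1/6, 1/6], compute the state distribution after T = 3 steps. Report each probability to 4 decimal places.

t=0: π = [0.3333, 0.3333, 0.1667, 0.1667]
t=1: π = [0.2222, 0.1944, 0.2778, 0.3056]
t=2: π = [0.1991, 0.2824, 0.3009, 0.2176]
t=3: π = [0.2137, 0.2423, 0.2863, 0.2577]

π = [0.2137, 0.2423, 0.2863, 0.2577]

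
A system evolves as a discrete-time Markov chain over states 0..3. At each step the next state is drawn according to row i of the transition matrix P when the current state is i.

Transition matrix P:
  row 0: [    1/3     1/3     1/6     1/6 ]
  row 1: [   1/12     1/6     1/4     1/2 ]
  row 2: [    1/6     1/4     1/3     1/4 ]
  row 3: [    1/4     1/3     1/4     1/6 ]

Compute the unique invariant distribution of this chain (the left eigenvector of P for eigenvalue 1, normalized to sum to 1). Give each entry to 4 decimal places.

π = [0.2010, 0.2675, 0.2545, 0.2771]

Balance equations π_j = Σ_i π_i·P[i][j]:
  π_0 = 1/3·π_0 + 1/12·π_1 + 1/6·π_2 + 1/4·π_3
  π_1 = 1/3·π_0 + 1/6·π_1 + 1/4·π_2 + 1/3·π_3
  π_2 = 1/6·π_0 + 1/4·π_1 + 1/3·π_2 + 1/4·π_3
  normalize: π_0 + π_1 + π_2 + π_3 = 1
Solving the linear system gives exactly π = [169/841, 225/841, 214/841, 233/841].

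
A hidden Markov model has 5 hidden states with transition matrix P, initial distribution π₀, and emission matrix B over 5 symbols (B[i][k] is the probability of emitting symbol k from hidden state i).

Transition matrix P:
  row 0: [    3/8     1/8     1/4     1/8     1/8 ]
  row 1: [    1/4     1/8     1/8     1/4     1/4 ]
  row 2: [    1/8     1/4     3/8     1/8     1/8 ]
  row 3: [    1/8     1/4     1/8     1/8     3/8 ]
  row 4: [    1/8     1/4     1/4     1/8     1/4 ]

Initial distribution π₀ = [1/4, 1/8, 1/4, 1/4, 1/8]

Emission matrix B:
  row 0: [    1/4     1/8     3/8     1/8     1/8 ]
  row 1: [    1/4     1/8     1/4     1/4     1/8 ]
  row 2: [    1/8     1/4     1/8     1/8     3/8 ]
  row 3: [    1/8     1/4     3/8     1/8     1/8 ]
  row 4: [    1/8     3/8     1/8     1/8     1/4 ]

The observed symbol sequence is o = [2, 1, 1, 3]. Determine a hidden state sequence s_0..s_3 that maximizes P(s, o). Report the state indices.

path = [3, 4, 4, 1]

t=0: δ = [9.375e-02, 3.125e-02, 3.125e-02, 9.375e-02, 1.562e-02]  (obs o_0=2)
t=1: δ = [4.395e-03, 2.930e-03, 5.859e-03, 2.930e-03, 1.318e-02]  ψ = [0, 3, 0, 0, 3]  (obs o_1=1)
t=2: δ = [2.060e-04, 4.120e-04, 8.240e-04, 4.120e-04, 1.236e-03]  ψ = [0, 4, 4, 4, 4]  (obs o_2=1)
t=3: δ = [1.931e-05, 7.725e-05, 3.862e-05, 1.931e-05, 3.862e-05]  ψ = [4, 4, 2, 4, 4]  (obs o_3=3)
backtrack: best end state = 1; path = [3, 4, 4, 1]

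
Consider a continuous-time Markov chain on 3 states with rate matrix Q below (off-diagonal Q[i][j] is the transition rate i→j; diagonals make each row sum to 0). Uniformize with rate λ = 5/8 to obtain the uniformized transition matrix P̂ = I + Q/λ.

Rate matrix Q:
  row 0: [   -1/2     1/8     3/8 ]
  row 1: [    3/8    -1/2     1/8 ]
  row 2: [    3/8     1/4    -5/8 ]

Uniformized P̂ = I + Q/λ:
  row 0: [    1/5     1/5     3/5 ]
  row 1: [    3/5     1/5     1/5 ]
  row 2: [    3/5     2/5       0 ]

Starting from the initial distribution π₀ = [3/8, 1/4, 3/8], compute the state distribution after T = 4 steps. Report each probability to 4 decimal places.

π = [0.4272, 0.2606, 0.3122]

t=0: π = [0.3750, 0.2500, 0.3750]
t=1: π = [0.4500, 0.2750, 0.2750]
t=2: π = [0.4200, 0.2550, 0.3250]
t=3: π = [0.4320, 0.2650, 0.3030]
t=4: π = [0.4272, 0.2606, 0.3122]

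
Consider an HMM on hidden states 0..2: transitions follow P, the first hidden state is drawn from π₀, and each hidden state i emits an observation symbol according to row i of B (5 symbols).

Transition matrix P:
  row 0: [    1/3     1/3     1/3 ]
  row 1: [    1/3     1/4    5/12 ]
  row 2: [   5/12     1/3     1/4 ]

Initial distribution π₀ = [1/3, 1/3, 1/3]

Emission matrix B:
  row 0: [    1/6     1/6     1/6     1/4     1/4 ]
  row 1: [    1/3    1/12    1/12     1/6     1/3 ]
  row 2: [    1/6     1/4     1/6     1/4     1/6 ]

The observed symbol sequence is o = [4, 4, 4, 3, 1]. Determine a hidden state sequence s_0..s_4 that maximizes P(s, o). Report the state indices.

t=0: δ = [8.333e-02, 1.111e-01, 5.556e-02]  (obs o_0=4)
t=1: δ = [9.259e-03, 9.259e-03, 7.716e-03]  ψ = [1, 0, 1]  (obs o_1=4)
t=2: δ = [8.038e-04, 1.029e-03, 6.430e-04]  ψ = [2, 0, 1]  (obs o_2=4)
t=3: δ = [8.573e-05, 4.465e-05, 1.072e-04]  ψ = [1, 0, 1]  (obs o_3=3)
t=4: δ = [7.442e-06, 2.977e-06, 7.144e-06]  ψ = [2, 2, 0]  (obs o_4=1)
backtrack: best end state = 0; path = [1, 0, 1, 2, 0]

path = [1, 0, 1, 2, 0]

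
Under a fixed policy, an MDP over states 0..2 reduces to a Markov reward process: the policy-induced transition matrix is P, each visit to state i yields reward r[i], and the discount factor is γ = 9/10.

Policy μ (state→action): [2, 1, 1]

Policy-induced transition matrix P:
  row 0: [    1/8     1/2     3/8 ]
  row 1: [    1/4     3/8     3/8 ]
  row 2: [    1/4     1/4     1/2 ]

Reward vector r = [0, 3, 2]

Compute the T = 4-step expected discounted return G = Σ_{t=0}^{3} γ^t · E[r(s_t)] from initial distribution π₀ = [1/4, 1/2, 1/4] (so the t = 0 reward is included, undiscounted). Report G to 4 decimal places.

G = 6.6768

t=0: π = [0.2500, 0.5000, 0.2500], E[r] = 2.0000, γ^t·E[r] = 2.000000, running G = 2.000000
t=1: π = [0.2188, 0.3750, 0.4063], E[r] = 1.9375, γ^t·E[r] = 1.743750, running G = 3.743750
t=2: π = [0.2227, 0.3516, 0.4258], E[r] = 1.9063, γ^t·E[r] = 1.544063, running G = 5.287813
t=3: π = [0.2222, 0.3496, 0.4282], E[r] = 1.9053, γ^t·E[r] = 1.388944, running G = 6.676757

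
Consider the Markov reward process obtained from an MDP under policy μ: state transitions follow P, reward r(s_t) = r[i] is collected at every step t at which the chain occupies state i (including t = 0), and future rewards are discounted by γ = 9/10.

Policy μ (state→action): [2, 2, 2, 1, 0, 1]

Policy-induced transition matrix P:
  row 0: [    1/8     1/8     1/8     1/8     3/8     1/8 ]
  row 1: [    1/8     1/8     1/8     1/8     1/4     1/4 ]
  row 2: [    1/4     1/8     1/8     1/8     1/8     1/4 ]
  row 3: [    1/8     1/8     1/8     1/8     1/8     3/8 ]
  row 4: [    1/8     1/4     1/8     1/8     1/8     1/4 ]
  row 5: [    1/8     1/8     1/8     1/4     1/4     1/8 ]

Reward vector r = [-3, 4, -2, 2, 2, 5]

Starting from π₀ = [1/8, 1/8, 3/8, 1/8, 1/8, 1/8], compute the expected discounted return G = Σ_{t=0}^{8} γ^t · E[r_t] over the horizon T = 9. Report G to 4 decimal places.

t=0: π = [0.1250, 0.1250, 0.3750, 0.1250, 0.1250, 0.1250], E[r] = 0.5000, γ^t·E[r] = 0.500000, running G = 0.500000
t=1: π = [0.1719, 0.1406, 0.1250, 0.1406, 0.1875, 0.2344], E[r] = 1.6250, γ^t·E[r] = 1.462500, running G = 1.962500
t=2: π = [0.1406, 0.1484, 0.1250, 0.1543, 0.2148, 0.2168], E[r] = 1.7441, γ^t·E[r] = 1.412754, running G = 3.375254
t=3: π = [0.1406, 0.1519, 0.1250, 0.1521, 0.2058, 0.2246], E[r] = 1.7744, γ^t·E[r] = 1.293548, running G = 4.668802
t=4: π = [0.1406, 0.1507, 0.1250, 0.1531, 0.2072, 0.2234], E[r] = 1.7684, γ^t·E[r] = 1.160249, running G = 5.829050
t=5: π = [0.1406, 0.1509, 0.1250, 0.1529, 0.2069, 0.2236], E[r] = 1.7696, γ^t·E[r] = 1.044924, running G = 6.873975
t=6: π = [0.1406, 0.1509, 0.1250, 0.1530, 0.2070, 0.2236], E[r] = 1.7694, γ^t·E[r] = 0.940306, running G = 7.814280
t=7: π = [0.1406, 0.1509, 0.1250, 0.1529, 0.2070, 0.2236], E[r] = 1.7694, γ^t·E[r] = 0.846298, running G = 8.660578
t=8: π = [0.1406, 0.1509, 0.1250, 0.1529, 0.2070, 0.2236], E[r] = 1.7694, γ^t·E[r] = 0.761664, running G = 9.422242

G = 9.4222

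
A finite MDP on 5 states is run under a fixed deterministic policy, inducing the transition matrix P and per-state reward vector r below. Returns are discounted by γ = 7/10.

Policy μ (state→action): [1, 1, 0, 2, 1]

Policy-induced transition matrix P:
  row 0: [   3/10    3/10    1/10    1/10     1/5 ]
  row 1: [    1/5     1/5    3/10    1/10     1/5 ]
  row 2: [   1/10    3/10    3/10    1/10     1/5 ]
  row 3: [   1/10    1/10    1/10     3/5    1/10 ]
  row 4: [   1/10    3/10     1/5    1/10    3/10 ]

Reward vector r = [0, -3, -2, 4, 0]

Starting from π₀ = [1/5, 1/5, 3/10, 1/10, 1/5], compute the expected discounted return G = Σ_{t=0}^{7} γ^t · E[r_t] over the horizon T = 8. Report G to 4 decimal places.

G = -1.8104

t=0: π = [0.2000, 0.2000, 0.3000, 0.1000, 0.2000], E[r] = -0.8000, γ^t·E[r] = -0.800000, running G = -0.800000
t=1: π = [0.1600, 0.2600, 0.2200, 0.1500, 0.2100], E[r] = -0.6200, γ^t·E[r] = -0.434000, running G = -1.234000
t=2: π = [0.1580, 0.2440, 0.2170, 0.1750, 0.2060], E[r] = -0.4660, γ^t·E[r] = -0.228340, running G = -1.462340
t=3: π = [0.1560, 0.2406, 0.2128, 0.1875, 0.2031], E[r] = -0.3974, γ^t·E[r] = -0.136308, running G = -1.598648
t=4: π = [0.1553, 0.2384, 0.2110, 0.1938, 0.2016], E[r] = -0.3623, γ^t·E[r] = -0.086988, running G = -1.685636
t=5: π = [0.1549, 0.2374, 0.2100, 0.1969, 0.2008], E[r] = -0.3448, γ^t·E[r] = -0.057951, running G = -1.743587
t=6: π = [0.1547, 0.2369, 0.2096, 0.1984, 0.2004], E[r] = -0.3360, γ^t·E[r] = -0.039535, running G = -1.783122
t=7: π = [0.1546, 0.2366, 0.2093, 0.1992, 0.2002], E[r] = -0.3317, γ^t·E[r] = -0.027313, running G = -1.810435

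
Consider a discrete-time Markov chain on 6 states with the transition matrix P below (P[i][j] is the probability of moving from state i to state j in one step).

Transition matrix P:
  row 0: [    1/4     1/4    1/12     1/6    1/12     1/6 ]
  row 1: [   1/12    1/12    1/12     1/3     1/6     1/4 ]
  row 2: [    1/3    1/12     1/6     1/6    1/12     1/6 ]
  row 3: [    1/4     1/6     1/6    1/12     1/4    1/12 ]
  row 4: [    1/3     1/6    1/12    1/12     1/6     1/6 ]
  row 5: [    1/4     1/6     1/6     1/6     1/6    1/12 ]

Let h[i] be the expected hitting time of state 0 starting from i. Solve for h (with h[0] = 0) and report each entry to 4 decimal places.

h = [0.0000, 4.6041, 3.6106, 3.9463, 3.6704, 3.9693]

First-step conditioning: h[0] = 0; for i ≠ 0, h[i] = 1 + Σ_k P[i][k]·h[k].
  h[1] = 1 + 1/12·h[1] + 1/12·h[2] + 1/3·h[3] + 1/6·h[4] + 1/4·h[5]
  h[2] = 1 + 1/12·h[1] + 1/6·h[2] + 1/6·h[3] + 1/12·h[4] + 1/6·h[5]
  h[3] = 1 + 1/6·h[1] + 1/6·h[2] + 1/12·h[3] + 1/4·h[4] + 1/12·h[5]
  h[4] = 1 + 1/6·h[1] + 1/12·h[2] + 1/12·h[3] + 1/6·h[4] + 1/6·h[5]
  h[5] = 1 + 1/6·h[1] + 1/6·h[2] + 1/6·h[3] + 1/6·h[4] + 1/12·h[5]
Solving the 5×5 linear system over states ≠ 0 gives exactly h = [0, 12012/2609, 9420/2609, 10296/2609, 9576/2609, 10356/2609] (h[0] = 0 is the target).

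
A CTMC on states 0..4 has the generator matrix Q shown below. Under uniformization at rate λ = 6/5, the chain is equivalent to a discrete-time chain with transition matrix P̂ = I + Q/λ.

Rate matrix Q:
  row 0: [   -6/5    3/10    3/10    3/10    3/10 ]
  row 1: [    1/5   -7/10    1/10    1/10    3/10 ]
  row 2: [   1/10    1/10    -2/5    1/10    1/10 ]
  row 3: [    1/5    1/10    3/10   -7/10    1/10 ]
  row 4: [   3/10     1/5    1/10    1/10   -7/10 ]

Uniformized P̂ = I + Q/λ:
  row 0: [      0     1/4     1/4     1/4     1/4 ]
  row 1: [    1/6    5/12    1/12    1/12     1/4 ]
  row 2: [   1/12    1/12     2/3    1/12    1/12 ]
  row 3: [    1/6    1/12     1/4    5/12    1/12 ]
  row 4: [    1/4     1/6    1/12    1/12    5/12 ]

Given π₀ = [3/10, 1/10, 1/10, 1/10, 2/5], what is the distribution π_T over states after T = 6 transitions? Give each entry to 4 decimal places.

π = [0.1357, 0.1858, 0.3124, 0.1594, 0.2068]

t=0: π = [0.3000, 0.1000, 0.1000, 0.1000, 0.4000]
t=1: π = [0.1417, 0.2000, 0.2083, 0.1667, 0.2833]
t=2: π = [0.1493, 0.1972, 0.2563, 0.1625, 0.2347]
t=3: π = [0.1400, 0.1935, 0.2848, 0.1624, 0.2193]
t=4: π = [0.1379, 0.1894, 0.2999, 0.1608, 0.2120]
t=5: π = [0.1364, 0.1871, 0.3080, 0.1599, 0.2086]
t=6: π = [0.1357, 0.1858, 0.3124, 0.1594, 0.2068]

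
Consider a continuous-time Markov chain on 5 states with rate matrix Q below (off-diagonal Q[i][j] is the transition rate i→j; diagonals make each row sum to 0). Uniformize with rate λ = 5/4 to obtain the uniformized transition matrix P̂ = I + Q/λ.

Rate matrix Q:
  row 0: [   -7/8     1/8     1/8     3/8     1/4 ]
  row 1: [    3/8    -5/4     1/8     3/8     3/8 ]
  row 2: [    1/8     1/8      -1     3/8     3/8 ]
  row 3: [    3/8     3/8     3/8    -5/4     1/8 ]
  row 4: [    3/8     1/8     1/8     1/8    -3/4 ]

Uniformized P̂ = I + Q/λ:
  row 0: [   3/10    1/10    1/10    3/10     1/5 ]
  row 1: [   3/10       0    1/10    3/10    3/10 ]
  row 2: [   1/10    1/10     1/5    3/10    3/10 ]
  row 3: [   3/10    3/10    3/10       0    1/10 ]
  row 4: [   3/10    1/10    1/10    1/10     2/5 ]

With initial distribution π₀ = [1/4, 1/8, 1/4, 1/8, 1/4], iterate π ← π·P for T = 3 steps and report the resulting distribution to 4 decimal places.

t=0: π = [0.2500, 0.1250, 0.2500, 0.1250, 0.2500]
t=1: π = [0.2500, 0.1125, 0.1500, 0.2125, 0.2750]
t=2: π = [0.2700, 0.1313, 0.1575, 0.1813, 0.2600]
t=3: π = [0.2685, 0.1231, 0.1520, 0.1936, 0.2628]

π = [0.2685, 0.1231, 0.1520, 0.1936, 0.2628]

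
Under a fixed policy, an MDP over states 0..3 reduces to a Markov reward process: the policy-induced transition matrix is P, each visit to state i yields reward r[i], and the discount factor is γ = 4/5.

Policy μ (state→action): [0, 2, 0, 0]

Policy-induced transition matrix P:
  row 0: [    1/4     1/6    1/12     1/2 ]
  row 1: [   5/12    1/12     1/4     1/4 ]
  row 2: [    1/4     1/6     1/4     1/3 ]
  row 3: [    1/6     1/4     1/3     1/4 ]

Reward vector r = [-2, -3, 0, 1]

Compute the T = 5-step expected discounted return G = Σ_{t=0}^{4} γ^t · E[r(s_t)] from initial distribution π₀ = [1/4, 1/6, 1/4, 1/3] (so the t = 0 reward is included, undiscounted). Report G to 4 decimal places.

t=0: π = [0.2500, 0.1667, 0.2500, 0.3333], E[r] = -0.6667, γ^t·E[r] = -0.666667, running G = -0.666667
t=1: π = [0.2500, 0.1806, 0.2361, 0.3333], E[r] = -0.7083, γ^t·E[r] = -0.566667, running G = -1.233333
t=2: π = [0.2523, 0.1794, 0.2361, 0.3322], E[r] = -0.7106, γ^t·E[r] = -0.454815, running G = -1.688148
t=3: π = [0.2522, 0.1794, 0.2356, 0.3328], E[r] = -0.7099, γ^t·E[r] = -0.363457, running G = -2.051605
t=4: π = [0.2522, 0.1794, 0.2357, 0.3327], E[r] = -0.7100, γ^t·E[r] = -0.290812, running G = -2.342416

G = -2.3424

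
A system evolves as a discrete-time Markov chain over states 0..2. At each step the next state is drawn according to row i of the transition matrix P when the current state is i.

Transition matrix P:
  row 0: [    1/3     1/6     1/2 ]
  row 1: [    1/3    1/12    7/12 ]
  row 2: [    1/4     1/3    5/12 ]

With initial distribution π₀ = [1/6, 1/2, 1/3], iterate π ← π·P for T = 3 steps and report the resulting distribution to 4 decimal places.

π = [0.2940, 0.2256, 0.4804]

t=0: π = [0.1667, 0.5000, 0.3333]
t=1: π = [0.3056, 0.1806, 0.5139]
t=2: π = [0.2905, 0.2373, 0.4722]
t=3: π = [0.2940, 0.2256, 0.4804]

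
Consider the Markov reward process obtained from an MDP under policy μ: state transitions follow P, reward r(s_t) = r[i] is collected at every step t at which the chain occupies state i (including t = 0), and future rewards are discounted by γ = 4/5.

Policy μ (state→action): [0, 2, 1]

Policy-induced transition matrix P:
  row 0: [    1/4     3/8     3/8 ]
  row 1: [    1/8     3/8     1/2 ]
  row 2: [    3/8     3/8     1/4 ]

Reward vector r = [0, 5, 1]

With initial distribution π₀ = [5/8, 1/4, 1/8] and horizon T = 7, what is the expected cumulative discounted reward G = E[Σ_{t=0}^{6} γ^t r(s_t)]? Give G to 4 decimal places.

t=0: π = [0.6250, 0.2500, 0.1250], E[r] = 1.3750, γ^t·E[r] = 1.375000, running G = 1.375000
t=1: π = [0.2344, 0.3750, 0.3906], E[r] = 2.2656, γ^t·E[r] = 1.812500, running G = 3.187500
t=2: π = [0.2520, 0.3750, 0.3730], E[r] = 2.2480, γ^t·E[r] = 1.438750, running G = 4.626250
t=3: π = [0.2498, 0.3750, 0.3752], E[r] = 2.2502, γ^t·E[r] = 1.152125, running G = 5.778375
t=4: π = [0.2500, 0.3750, 0.3750], E[r] = 2.2500, γ^t·E[r] = 0.921588, running G = 6.699963
t=5: π = [0.2500, 0.3750, 0.3750], E[r] = 2.2500, γ^t·E[r] = 0.737281, running G = 7.437244
t=6: π = [0.2500, 0.3750, 0.3750], E[r] = 2.2500, γ^t·E[r] = 0.589824, running G = 8.027068

G = 8.0271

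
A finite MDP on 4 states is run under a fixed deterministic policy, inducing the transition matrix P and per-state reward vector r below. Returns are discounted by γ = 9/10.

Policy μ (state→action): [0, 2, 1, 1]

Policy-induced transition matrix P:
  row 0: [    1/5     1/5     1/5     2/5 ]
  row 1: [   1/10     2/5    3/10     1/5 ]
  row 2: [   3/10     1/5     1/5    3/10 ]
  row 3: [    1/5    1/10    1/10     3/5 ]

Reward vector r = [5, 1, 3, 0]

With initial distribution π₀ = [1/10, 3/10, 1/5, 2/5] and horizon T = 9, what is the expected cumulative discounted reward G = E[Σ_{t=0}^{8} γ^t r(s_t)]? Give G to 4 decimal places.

G = 10.2438

t=0: π = [0.1000, 0.3000, 0.2000, 0.4000], E[r] = 1.4000, γ^t·E[r] = 1.400000, running G = 1.400000
t=1: π = [0.1900, 0.2200, 0.1900, 0.4000], E[r] = 1.7400, γ^t·E[r] = 1.566000, running G = 2.966000
t=2: π = [0.1970, 0.2040, 0.1820, 0.4170], E[r] = 1.7350, γ^t·E[r] = 1.405350, running G = 4.371350
t=3: π = [0.1978, 0.1991, 0.1787, 0.4244], E[r] = 1.7242, γ^t·E[r] = 1.256942, running G = 5.628292
t=4: π = [0.1980, 0.1974, 0.1775, 0.4272], E[r] = 1.7196, γ^t·E[r] = 1.128223, running G = 6.756515
t=5: π = [0.1980, 0.1968, 0.1770, 0.4282], E[r] = 1.7179, γ^t·E[r] = 1.014379, running G = 7.770893
t=6: π = [0.1980, 0.1965, 0.1769, 0.4286], E[r] = 1.7172, γ^t·E[r] = 0.912603, running G = 8.683496
t=7: π = [0.1980, 0.1964, 0.1768, 0.4287], E[r] = 1.7170, γ^t·E[r] = 0.821232, running G = 9.504728
t=8: π = [0.1980, 0.1964, 0.1768, 0.4288], E[r] = 1.7169, γ^t·E[r] = 0.739072, running G = 10.243800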